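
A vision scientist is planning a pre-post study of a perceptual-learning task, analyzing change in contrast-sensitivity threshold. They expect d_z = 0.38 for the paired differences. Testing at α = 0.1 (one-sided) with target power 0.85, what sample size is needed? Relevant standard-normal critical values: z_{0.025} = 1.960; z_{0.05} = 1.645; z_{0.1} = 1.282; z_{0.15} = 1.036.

n = 38 pairs

For a paired (one-sample on differences) test: n = ((z_{α} + z_β) / d)².
z_{α} + z_β = 1.282 + 1.036 = 2.318.
n = (2.318 / 0.38)² = 6.100² = 37.21.
Round up.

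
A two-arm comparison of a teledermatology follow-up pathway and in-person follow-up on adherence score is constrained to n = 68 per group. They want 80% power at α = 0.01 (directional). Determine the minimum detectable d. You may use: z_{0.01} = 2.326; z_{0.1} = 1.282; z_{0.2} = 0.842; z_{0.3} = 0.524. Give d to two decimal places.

For two independent groups of n = 68 each: d_min = (z_{α} + z_β)·√(2/n).
z-sum = 2.326 + 0.842 = 3.168.
d_min = 3.168 × √(2/68) = 3.168 × 0.1715 = 0.543.

d_min ≈ 0.54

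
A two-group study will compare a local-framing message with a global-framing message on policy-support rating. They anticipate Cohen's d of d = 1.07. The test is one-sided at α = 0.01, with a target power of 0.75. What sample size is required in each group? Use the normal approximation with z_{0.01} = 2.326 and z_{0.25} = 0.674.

n = 16 per group

For two independent groups with equal n: n = 2·((z_{α} + z_β) / d)².
z_{α} + z_β = 2.326 + 0.674 = 3.000.
n = 2 × (3.000 / 1.07)² = 2 × 2.804² = 2 × 7.86 = 15.7.
Round up to the next whole participant.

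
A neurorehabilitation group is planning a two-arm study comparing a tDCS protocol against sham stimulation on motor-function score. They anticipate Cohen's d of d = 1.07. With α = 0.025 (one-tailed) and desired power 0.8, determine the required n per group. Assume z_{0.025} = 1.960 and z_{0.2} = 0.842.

For two independent groups with equal n: n = 2·((z_{α} + z_β) / d)².
z_{α} + z_β = 1.960 + 0.842 = 2.802.
n = 2 × (2.802 / 1.07)² = 2 × 2.619² = 2 × 6.86 = 13.7.
Round up to the next whole participant.

n = 14 per group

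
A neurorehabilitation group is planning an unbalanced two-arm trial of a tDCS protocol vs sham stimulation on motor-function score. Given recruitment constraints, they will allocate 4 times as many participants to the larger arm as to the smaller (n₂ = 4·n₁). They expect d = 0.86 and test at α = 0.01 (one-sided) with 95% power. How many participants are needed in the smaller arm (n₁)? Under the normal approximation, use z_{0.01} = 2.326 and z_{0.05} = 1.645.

With allocation ratio k = n₂/n₁ = 4, Var(x̄₁−x̄₂) = σ²(1/n₁ + 1/(k·n₁)) = σ²·(k+1)/(k·n₁).
So n₁ = (1 + 1/k)·((z_{α} + z_β)/d)² = 1.250 × (3.971/0.86)².
n₁ = 1.250 × 21.32 = 26.7.
Round up: n₁ = 27, giving n₂ = 4 × 27 = 108.

n₁ = 27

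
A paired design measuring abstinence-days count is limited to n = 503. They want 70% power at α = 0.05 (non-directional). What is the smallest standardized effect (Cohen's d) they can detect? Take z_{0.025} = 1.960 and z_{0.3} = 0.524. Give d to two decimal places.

For a single sample (or paired design) of n = 503: d_min = (z_{α/2} + z_β)/√n.
z-sum = 1.960 + 0.524 = 2.484.
d_min = 2.484 / √503 = 2.484 / 22.428 = 0.111.

d_min ≈ 0.11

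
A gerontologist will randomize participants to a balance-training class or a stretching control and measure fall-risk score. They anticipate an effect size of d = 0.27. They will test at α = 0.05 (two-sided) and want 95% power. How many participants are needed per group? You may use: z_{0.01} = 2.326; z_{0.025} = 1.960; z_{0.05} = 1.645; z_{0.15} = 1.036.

n = 357 per group

For two independent groups with equal n: n = 2·((z_{α/2} + z_β) / d)².
z_{α/2} + z_β = 1.960 + 1.645 = 3.605.
n = 2 × (3.605 / 0.27)² = 2 × 13.352² = 2 × 178.27 = 356.5.
Round up to the next whole participant.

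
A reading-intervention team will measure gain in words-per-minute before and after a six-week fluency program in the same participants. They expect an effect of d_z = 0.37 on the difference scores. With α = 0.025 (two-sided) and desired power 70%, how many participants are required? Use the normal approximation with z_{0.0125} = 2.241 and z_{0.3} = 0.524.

For a paired (one-sample on differences) test: n = ((z_{α/2} + z_β) / d)².
z_{α/2} + z_β = 2.241 + 0.524 = 2.765.
n = (2.765 / 0.37)² = 7.473² = 55.85.
Round up.

n = 56 pairs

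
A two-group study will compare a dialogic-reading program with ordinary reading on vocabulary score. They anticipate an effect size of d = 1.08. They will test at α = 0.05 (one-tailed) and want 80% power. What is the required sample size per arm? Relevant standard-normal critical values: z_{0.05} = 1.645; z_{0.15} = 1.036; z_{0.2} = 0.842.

For two independent groups with equal n: n = 2·((z_{α} + z_β) / d)².
z_{α} + z_β = 1.645 + 0.842 = 2.487.
n = 2 × (2.487 / 1.08)² = 2 × 2.303² = 2 × 5.30 = 10.6.
Round up to the next whole participant.

n = 11 per group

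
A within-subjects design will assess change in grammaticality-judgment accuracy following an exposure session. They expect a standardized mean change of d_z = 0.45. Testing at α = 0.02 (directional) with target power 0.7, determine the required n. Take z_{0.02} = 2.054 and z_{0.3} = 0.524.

For a paired (one-sample on differences) test: n = ((z_{α} + z_β) / d)².
z_{α} + z_β = 2.054 + 0.524 = 2.578.
n = (2.578 / 0.45)² = 5.729² = 32.82.
Round up.

n = 33 pairs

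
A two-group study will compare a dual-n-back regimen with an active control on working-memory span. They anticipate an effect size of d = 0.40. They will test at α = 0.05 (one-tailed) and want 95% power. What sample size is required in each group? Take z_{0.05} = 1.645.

For two independent groups with equal n: n = 2·((z_{α} + z_β) / d)².
z_{α} + z_β = 1.645 + 1.645 = 3.290.
n = 2 × (3.290 / 0.40)² = 2 × 8.225² = 2 × 67.65 = 135.3.
Round up to the next whole participant.

n = 136 per group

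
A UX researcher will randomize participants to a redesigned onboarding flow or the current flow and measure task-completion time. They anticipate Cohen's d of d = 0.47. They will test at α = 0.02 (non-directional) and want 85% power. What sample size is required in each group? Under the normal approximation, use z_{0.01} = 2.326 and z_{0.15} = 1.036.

n = 103 per group

For two independent groups with equal n: n = 2·((z_{α/2} + z_β) / d)².
z_{α/2} + z_β = 2.326 + 1.036 = 3.362.
n = 2 × (3.362 / 0.47)² = 2 × 7.153² = 2 × 51.17 = 102.3.
Round up to the next whole participant.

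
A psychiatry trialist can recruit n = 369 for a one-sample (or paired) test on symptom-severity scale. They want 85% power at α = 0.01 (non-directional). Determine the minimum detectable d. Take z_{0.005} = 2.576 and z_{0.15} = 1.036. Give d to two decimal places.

d_min ≈ 0.19

For a single sample (or paired design) of n = 369: d_min = (z_{α/2} + z_β)/√n.
z-sum = 2.576 + 1.036 = 3.612.
d_min = 3.612 / √369 = 3.612 / 19.209 = 0.188.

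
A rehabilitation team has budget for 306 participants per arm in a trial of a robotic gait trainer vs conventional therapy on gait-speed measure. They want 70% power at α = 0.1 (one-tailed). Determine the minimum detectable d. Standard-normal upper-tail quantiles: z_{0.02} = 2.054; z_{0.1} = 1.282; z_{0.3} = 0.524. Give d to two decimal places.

For two independent groups of n = 306 each: d_min = (z_{α} + z_β)·√(2/n).
z-sum = 1.282 + 0.524 = 1.806.
d_min = 1.806 × √(2/306) = 1.806 × 0.0808 = 0.146.

d_min ≈ 0.15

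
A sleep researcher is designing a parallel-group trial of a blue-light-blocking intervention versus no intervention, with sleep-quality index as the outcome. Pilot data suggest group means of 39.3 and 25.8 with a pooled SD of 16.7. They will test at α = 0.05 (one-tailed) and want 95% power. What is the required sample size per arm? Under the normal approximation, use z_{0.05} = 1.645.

Cohen's d = |M₁ − M₂| / SD_pooled = |39.3 − 25.8| / 16.7 = 13.5 / 16.7 = 0.808.
For two independent groups with equal n: n = 2·((z_{α} + z_β) / d)².
z_{α} + z_β = 1.645 + 1.645 = 3.290.
n = 2 × (3.290 / 0.808)² = 2 × 4.072² = 2 × 16.58 = 33.2.
Round up to the next whole participant.

n = 34 per group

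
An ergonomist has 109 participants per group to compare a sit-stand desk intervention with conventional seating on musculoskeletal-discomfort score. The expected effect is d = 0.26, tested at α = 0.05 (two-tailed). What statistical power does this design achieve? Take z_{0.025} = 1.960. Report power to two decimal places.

power ≈ 0.48

For two equal groups, power = Φ(d·√(n/2) − z_{α/2}).
d·√(n/2) = 0.26 × √(109/2) = 0.26 × 7.382 = 1.919.
z_β = 1.919 − 1.960 = -0.041.
Power = Φ(-0.041) = 0.484.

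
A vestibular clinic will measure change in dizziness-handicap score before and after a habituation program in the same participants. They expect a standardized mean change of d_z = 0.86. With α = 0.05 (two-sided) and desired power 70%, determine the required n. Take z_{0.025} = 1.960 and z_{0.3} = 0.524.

n = 9 pairs

For a paired (one-sample on differences) test: n = ((z_{α/2} + z_β) / d)².
z_{α/2} + z_β = 1.960 + 0.524 = 2.484.
n = (2.484 / 0.86)² = 2.888² = 8.34.
Round up.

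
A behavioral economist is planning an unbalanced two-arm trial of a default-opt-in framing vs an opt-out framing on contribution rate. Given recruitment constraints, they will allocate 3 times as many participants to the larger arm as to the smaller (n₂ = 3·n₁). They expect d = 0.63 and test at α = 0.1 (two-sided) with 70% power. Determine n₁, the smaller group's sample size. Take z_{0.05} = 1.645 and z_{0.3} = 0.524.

With allocation ratio k = n₂/n₁ = 3, Var(x̄₁−x̄₂) = σ²(1/n₁ + 1/(k·n₁)) = σ²·(k+1)/(k·n₁).
So n₁ = (1 + 1/k)·((z_{α/2} + z_β)/d)² = 1.333 × (2.169/0.63)².
n₁ = 1.333 × 11.85 = 15.8.
Round up: n₁ = 16, giving n₂ = 3 × 16 = 48.

n₁ = 16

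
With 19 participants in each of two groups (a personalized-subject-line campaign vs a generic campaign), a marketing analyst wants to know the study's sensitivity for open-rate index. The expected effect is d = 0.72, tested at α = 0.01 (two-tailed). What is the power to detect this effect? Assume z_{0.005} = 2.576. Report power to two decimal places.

power ≈ 0.36

For two equal groups, power = Φ(d·√(n/2) − z_{α/2}).
d·√(n/2) = 0.72 × √(19/2) = 0.72 × 3.082 = 2.219.
z_β = 2.219 − 2.576 = -0.357.
Power = Φ(-0.357) = 0.361.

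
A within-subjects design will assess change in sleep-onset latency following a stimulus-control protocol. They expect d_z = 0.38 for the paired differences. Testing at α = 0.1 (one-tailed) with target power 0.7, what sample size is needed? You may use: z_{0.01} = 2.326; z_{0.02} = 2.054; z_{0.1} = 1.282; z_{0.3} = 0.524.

n = 23 pairs

For a paired (one-sample on differences) test: n = ((z_{α} + z_β) / d)².
z_{α} + z_β = 1.282 + 0.524 = 1.806.
n = (1.806 / 0.38)² = 4.753² = 22.59.
Round up.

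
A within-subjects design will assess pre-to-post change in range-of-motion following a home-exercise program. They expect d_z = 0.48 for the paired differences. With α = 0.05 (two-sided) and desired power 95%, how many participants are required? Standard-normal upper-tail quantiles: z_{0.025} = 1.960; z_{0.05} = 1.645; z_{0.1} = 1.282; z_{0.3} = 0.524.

n = 57 pairs

For a paired (one-sample on differences) test: n = ((z_{α/2} + z_β) / d)².
z_{α/2} + z_β = 1.960 + 1.645 = 3.605.
n = (3.605 / 0.48)² = 7.510² = 56.41.
Round up.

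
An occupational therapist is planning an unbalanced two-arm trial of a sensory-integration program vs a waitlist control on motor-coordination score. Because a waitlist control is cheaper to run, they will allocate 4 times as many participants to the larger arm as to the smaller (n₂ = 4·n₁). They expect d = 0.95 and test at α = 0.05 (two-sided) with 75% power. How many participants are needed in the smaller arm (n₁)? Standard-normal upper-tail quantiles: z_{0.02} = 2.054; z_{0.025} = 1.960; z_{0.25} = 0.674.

With allocation ratio k = n₂/n₁ = 4, Var(x̄₁−x̄₂) = σ²(1/n₁ + 1/(k·n₁)) = σ²·(k+1)/(k·n₁).
So n₁ = (1 + 1/k)·((z_{α/2} + z_β)/d)² = 1.250 × (2.634/0.95)².
n₁ = 1.250 × 7.69 = 9.6.
Round up: n₁ = 10, giving n₂ = 4 × 10 = 40.

n₁ = 10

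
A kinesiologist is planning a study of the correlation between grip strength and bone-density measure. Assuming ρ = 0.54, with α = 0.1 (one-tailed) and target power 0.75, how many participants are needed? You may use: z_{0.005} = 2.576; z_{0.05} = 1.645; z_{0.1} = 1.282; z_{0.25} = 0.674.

n = 14

Fisher's z: C = ½·ln((1+r)/(1−r)) = ½·ln(3.3478) = 0.6042.
n = ((z_{α} + z_β)/C)² + 3.
(1.282 + 0.674) / 0.6042 = 1.956 / 0.6042 = 3.237.
n = 3.237² + 3 = 10.48 + 3 = 13.5.
Round up.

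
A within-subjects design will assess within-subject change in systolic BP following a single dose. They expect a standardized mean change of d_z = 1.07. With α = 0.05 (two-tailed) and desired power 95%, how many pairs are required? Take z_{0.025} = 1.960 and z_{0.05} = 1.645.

For a paired (one-sample on differences) test: n = ((z_{α/2} + z_β) / d)².
z_{α/2} + z_β = 1.960 + 1.645 = 3.605.
n = (3.605 / 1.07)² = 3.369² = 11.35.
Round up.

n = 12 pairs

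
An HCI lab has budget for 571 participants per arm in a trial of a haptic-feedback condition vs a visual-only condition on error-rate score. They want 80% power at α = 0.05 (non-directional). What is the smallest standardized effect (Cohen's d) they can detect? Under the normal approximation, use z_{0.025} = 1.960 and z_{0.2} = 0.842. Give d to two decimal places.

d_min ≈ 0.17

For two independent groups of n = 571 each: d_min = (z_{α/2} + z_β)·√(2/n).
z-sum = 1.960 + 0.842 = 2.802.
d_min = 2.802 × √(2/571) = 2.802 × 0.0592 = 0.166.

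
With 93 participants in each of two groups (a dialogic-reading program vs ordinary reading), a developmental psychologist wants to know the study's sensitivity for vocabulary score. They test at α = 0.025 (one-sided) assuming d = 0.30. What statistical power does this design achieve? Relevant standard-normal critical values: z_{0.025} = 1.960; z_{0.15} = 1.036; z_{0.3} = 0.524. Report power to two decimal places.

power ≈ 0.53

For two equal groups, power = Φ(d·√(n/2) − z_{α}).
d·√(n/2) = 0.30 × √(93/2) = 0.30 × 6.819 = 2.046.
z_β = 2.046 − 1.960 = 0.086.
Power = Φ(0.086) = 0.534.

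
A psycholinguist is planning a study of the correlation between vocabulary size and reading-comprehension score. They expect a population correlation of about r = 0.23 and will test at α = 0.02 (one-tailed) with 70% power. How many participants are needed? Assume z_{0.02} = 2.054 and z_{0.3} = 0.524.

Fisher's z: C = ½·ln((1+r)/(1−r)) = ½·ln(1.5974) = 0.2342.
n = ((z_{α} + z_β)/C)² + 3.
(2.054 + 0.524) / 0.2342 = 2.578 / 0.2342 = 11.008.
n = 11.008² + 3 = 121.17 + 3 = 124.2.
Round up.

n = 125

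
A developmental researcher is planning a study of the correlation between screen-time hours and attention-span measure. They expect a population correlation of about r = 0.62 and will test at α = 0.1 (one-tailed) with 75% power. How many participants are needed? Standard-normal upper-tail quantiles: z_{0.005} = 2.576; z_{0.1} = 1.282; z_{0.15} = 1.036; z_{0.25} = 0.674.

Fisher's z: C = ½·ln((1+r)/(1−r)) = ½·ln(4.2632) = 0.7250.
n = ((z_{α} + z_β)/C)² + 3.
(1.282 + 0.674) / 0.7250 = 1.956 / 0.7250 = 2.698.
n = 2.698² + 3 = 7.28 + 3 = 10.3.
Round up.

n = 11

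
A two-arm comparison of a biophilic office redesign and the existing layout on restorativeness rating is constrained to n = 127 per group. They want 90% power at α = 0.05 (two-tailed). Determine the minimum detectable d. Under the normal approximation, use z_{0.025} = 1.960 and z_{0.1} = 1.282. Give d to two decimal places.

For two independent groups of n = 127 each: d_min = (z_{α/2} + z_β)·√(2/n).
z-sum = 1.960 + 1.282 = 3.242.
d_min = 3.242 × √(2/127) = 3.242 × 0.1255 = 0.407.

d_min ≈ 0.41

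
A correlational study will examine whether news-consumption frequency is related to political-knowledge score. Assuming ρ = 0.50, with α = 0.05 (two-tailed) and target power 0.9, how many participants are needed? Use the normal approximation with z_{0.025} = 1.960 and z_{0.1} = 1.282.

Fisher's z: C = ½·ln((1+r)/(1−r)) = ½·ln(3.0000) = 0.5493.
n = ((z_{α/2} + z_β)/C)² + 3.
(1.960 + 1.282) / 0.5493 = 3.242 / 0.5493 = 5.902.
n = 5.902² + 3 = 34.83 + 3 = 37.8.
Round up.

n = 38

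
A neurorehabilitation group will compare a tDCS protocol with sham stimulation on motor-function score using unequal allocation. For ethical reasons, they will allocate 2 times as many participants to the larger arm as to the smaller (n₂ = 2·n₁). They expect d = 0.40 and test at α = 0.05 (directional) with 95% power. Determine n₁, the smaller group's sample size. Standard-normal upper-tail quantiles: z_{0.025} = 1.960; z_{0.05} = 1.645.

With allocation ratio k = n₂/n₁ = 2, Var(x̄₁−x̄₂) = σ²(1/n₁ + 1/(k·n₁)) = σ²·(k+1)/(k·n₁).
So n₁ = (1 + 1/k)·((z_{α} + z_β)/d)² = 1.500 × (3.290/0.40)².
n₁ = 1.500 × 67.65 = 101.5.
Round up: n₁ = 102, giving n₂ = 2 × 102 = 204.

n₁ = 102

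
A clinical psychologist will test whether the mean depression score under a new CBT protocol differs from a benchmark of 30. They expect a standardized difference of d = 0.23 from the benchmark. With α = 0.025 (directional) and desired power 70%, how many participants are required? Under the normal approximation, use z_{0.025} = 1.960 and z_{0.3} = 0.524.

n = 117

For a one-sample test: n = ((z_{α} + z_β) / d)².
z_{α} + z_β = 1.960 + 0.524 = 2.484.
n = (2.484 / 0.23)² = 10.800² = 116.64.
Round up.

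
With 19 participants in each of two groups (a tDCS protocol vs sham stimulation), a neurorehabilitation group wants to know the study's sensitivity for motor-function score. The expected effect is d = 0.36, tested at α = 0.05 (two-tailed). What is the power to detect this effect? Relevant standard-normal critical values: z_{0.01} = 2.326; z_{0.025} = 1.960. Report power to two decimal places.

For two equal groups, power = Φ(d·√(n/2) − z_{α/2}).
d·√(n/2) = 0.36 × √(19/2) = 0.36 × 3.082 = 1.110.
z_β = 1.110 − 1.960 = -0.850.
Power = Φ(-0.850) = 0.198.

power ≈ 0.20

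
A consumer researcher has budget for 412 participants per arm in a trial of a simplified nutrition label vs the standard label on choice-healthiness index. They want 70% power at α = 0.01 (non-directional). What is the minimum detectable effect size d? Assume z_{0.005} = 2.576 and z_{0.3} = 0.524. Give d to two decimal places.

d_min ≈ 0.22

For two independent groups of n = 412 each: d_min = (z_{α/2} + z_β)·√(2/n).
z-sum = 2.576 + 0.524 = 3.100.
d_min = 3.100 × √(2/412) = 3.100 × 0.0697 = 0.216.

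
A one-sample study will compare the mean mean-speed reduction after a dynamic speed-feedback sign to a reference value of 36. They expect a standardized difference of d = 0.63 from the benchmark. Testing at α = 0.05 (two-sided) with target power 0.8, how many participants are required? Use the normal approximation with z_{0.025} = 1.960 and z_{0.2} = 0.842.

For a one-sample test: n = ((z_{α/2} + z_β) / d)².
z_{α/2} + z_β = 1.960 + 0.842 = 2.802.
n = (2.802 / 0.63)² = 4.448² = 19.78.
Round up.

n = 20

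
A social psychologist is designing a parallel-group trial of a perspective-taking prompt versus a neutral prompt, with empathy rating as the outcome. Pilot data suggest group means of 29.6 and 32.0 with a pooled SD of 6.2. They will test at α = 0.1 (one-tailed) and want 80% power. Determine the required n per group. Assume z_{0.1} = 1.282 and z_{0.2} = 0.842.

n = 61 per group

Cohen's d = |M₁ − M₂| / SD_pooled = |29.6 − 32.0| / 6.2 = 2.4 / 6.2 = 0.387.
For two independent groups with equal n: n = 2·((z_{α} + z_β) / d)².
z_{α} + z_β = 1.282 + 0.842 = 2.124.
n = 2 × (2.124 / 0.387)² = 2 × 5.488² = 2 × 30.12 = 60.2.
Round up to the next whole participant.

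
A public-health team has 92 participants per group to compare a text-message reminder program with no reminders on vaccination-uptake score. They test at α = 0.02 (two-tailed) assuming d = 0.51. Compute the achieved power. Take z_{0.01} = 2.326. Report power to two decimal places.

power ≈ 0.87

For two equal groups, power = Φ(d·√(n/2) − z_{α/2}).
d·√(n/2) = 0.51 × √(92/2) = 0.51 × 6.782 = 3.459.
z_β = 3.459 − 2.326 = 1.133.
Power = Φ(1.133) = 0.871.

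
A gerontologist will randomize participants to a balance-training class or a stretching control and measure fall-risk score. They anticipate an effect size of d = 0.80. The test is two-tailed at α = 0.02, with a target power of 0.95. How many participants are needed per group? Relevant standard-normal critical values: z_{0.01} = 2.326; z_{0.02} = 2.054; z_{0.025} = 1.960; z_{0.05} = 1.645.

n = 50 per group

For two independent groups with equal n: n = 2·((z_{α/2} + z_β) / d)².
z_{α/2} + z_β = 2.326 + 1.645 = 3.971.
n = 2 × (3.971 / 0.80)² = 2 × 4.964² = 2 × 24.64 = 49.3.
Round up to the next whole participant.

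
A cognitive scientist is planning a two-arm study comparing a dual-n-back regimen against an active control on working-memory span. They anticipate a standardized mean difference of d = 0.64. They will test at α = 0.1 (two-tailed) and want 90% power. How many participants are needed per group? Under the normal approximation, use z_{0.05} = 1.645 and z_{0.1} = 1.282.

For two independent groups with equal n: n = 2·((z_{α/2} + z_β) / d)².
z_{α/2} + z_β = 1.645 + 1.282 = 2.927.
n = 2 × (2.927 / 0.64)² = 2 × 4.573² = 2 × 20.92 = 41.8.
Round up to the next whole participant.

n = 42 per group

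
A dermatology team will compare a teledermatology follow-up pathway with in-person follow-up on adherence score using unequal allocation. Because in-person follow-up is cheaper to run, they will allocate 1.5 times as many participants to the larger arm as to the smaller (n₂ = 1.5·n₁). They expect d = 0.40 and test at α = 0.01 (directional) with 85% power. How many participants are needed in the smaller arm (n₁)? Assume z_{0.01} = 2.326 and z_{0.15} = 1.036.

With allocation ratio k = n₂/n₁ = 1.5, Var(x̄₁−x̄₂) = σ²(1/n₁ + 1/(k·n₁)) = σ²·(k+1)/(k·n₁).
So n₁ = (1 + 1/k)·((z_{α} + z_β)/d)² = 1.667 × (3.362/0.40)².
n₁ = 1.667 × 70.64 = 117.7.
Round up: n₁ = 118, giving n₂ = 1.5 × 118 = 177.

n₁ = 118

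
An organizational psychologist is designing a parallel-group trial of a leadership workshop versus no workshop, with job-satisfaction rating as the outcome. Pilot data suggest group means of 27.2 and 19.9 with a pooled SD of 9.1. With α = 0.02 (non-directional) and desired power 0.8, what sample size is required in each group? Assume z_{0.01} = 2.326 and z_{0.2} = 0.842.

n = 32 per group

Cohen's d = |M₁ − M₂| / SD_pooled = |27.2 − 19.9| / 9.1 = 7.3 / 9.1 = 0.802.
For two independent groups with equal n: n = 2·((z_{α/2} + z_β) / d)².
z_{α/2} + z_β = 2.326 + 0.842 = 3.168.
n = 2 × (3.168 / 0.802)² = 2 × 3.950² = 2 × 15.60 = 31.2.
Round up to the next whole participant.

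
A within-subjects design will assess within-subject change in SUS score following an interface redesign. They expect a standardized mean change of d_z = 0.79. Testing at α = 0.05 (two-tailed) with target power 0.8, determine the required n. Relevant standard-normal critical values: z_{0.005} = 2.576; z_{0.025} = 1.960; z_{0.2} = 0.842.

For a paired (one-sample on differences) test: n = ((z_{α/2} + z_β) / d)².
z_{α/2} + z_β = 1.960 + 0.842 = 2.802.
n = (2.802 / 0.79)² = 3.547² = 12.58.
Round up.

n = 13 pairs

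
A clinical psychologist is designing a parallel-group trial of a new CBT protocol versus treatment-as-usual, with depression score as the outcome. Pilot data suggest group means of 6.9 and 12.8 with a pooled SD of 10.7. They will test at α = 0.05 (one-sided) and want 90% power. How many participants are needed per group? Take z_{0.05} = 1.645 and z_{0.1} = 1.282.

n = 57 per group

Cohen's d = |M₁ − M₂| / SD_pooled = |6.9 − 12.8| / 10.7 = 5.9 / 10.7 = 0.551.
For two independent groups with equal n: n = 2·((z_{α} + z_β) / d)².
z_{α} + z_β = 1.645 + 1.282 = 2.927.
n = 2 × (2.927 / 0.551)² = 2 × 5.312² = 2 × 28.22 = 56.4.
Round up to the next whole participant.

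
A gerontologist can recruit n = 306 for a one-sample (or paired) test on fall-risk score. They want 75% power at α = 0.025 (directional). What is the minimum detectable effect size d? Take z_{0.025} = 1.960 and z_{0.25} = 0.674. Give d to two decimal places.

For a single sample (or paired design) of n = 306: d_min = (z_{α} + z_β)/√n.
z-sum = 1.960 + 0.674 = 2.634.
d_min = 2.634 / √306 = 2.634 / 17.493 = 0.151.

d_min ≈ 0.15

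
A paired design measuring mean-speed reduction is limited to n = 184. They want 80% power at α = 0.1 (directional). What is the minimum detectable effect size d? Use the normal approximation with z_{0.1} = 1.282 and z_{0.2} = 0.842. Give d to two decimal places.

For a single sample (or paired design) of n = 184: d_min = (z_{α} + z_β)/√n.
z-sum = 1.282 + 0.842 = 2.124.
d_min = 2.124 / √184 = 2.124 / 13.565 = 0.157.

d_min ≈ 0.16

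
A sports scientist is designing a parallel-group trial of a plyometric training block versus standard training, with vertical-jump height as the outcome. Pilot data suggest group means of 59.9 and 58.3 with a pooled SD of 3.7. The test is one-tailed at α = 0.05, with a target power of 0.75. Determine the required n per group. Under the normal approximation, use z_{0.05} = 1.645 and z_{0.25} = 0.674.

Cohen's d = |M₁ − M₂| / SD_pooled = |59.9 − 58.3| / 3.7 = 1.6 / 3.7 = 0.432.
For two independent groups with equal n: n = 2·((z_{α} + z_β) / d)².
z_{α} + z_β = 1.645 + 0.674 = 2.319.
n = 2 × (2.319 / 0.432)² = 2 × 5.368² = 2 × 28.82 = 57.6.
Round up to the next whole participant.

n = 58 per group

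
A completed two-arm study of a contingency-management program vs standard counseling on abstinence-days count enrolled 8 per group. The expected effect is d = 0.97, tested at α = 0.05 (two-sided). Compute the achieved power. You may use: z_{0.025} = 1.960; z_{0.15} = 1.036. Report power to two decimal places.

power ≈ 0.49

For two equal groups, power = Φ(d·√(n/2) − z_{α/2}).
d·√(n/2) = 0.97 × √(8/2) = 0.97 × 2.000 = 1.940.
z_β = 1.940 − 1.960 = -0.020.
Power = Φ(-0.020) = 0.492.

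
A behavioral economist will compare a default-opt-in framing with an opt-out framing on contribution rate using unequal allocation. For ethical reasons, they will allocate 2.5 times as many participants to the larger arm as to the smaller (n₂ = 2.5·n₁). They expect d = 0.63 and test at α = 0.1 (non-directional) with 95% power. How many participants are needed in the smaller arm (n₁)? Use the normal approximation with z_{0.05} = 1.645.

With allocation ratio k = n₂/n₁ = 2.5, Var(x̄₁−x̄₂) = σ²(1/n₁ + 1/(k·n₁)) = σ²·(k+1)/(k·n₁).
So n₁ = (1 + 1/k)·((z_{α/2} + z_β)/d)² = 1.400 × (3.290/0.63)².
n₁ = 1.400 × 27.27 = 38.2.
Round up: n₁ = 39, giving n₂ = ⌈2.5 × 39⌉ = ⌈97.5⌉ = 98.

n₁ = 39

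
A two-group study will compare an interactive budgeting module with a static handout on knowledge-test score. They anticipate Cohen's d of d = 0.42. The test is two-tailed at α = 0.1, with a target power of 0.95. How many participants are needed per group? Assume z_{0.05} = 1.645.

n = 123 per group

For two independent groups with equal n: n = 2·((z_{α/2} + z_β) / d)².
z_{α/2} + z_β = 1.645 + 1.645 = 3.290.
n = 2 × (3.290 / 0.42)² = 2 × 7.833² = 2 × 61.36 = 122.7.
Round up to the next whole participant.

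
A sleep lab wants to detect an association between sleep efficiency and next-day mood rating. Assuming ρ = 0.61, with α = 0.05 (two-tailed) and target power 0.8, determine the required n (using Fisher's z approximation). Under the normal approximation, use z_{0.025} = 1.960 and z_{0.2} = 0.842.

n = 19

Fisher's z: C = ½·ln((1+r)/(1−r)) = ½·ln(4.1282) = 0.7089.
n = ((z_{α/2} + z_β)/C)² + 3.
(1.960 + 0.842) / 0.7089 = 2.802 / 0.7089 = 3.953.
n = 3.953² + 3 = 15.62 + 3 = 18.6.
Round up.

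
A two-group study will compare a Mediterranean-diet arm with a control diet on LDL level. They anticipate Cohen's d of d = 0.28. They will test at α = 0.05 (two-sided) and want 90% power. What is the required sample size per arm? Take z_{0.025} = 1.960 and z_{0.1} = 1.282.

n = 269 per group

For two independent groups with equal n: n = 2·((z_{α/2} + z_β) / d)².
z_{α/2} + z_β = 1.960 + 1.282 = 3.242.
n = 2 × (3.242 / 0.28)² = 2 × 11.579² = 2 × 134.06 = 268.1.
Round up to the next whole participant.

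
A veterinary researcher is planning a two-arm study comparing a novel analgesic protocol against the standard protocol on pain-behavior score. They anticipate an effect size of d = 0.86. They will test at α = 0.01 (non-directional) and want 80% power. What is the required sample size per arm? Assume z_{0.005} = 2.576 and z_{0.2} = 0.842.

For two independent groups with equal n: n = 2·((z_{α/2} + z_β) / d)².
z_{α/2} + z_β = 2.576 + 0.842 = 3.418.
n = 2 × (3.418 / 0.86)² = 2 × 3.974² = 2 × 15.80 = 31.6.
Round up to the next whole participant.

n = 32 per group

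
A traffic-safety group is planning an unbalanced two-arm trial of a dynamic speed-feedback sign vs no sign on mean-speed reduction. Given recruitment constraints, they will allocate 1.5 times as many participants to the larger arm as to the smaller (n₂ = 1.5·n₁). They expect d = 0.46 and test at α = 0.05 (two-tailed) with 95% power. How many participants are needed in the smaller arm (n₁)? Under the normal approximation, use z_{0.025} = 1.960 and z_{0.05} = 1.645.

With allocation ratio k = n₂/n₁ = 1.5, Var(x̄₁−x̄₂) = σ²(1/n₁ + 1/(k·n₁)) = σ²·(k+1)/(k·n₁).
So n₁ = (1 + 1/k)·((z_{α/2} + z_β)/d)² = 1.667 × (3.605/0.46)².
n₁ = 1.667 × 61.42 = 102.4.
Round up: n₁ = 103, giving n₂ = ⌈1.5 × 103⌉ = ⌈154.5⌉ = 155.

n₁ = 103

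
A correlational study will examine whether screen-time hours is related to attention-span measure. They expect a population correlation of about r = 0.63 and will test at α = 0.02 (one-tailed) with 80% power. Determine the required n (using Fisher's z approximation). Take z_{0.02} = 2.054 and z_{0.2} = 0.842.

Fisher's z: C = ½·ln((1+r)/(1−r)) = ½·ln(4.4054) = 0.7414.
n = ((z_{α} + z_β)/C)² + 3.
(2.054 + 0.842) / 0.7414 = 2.896 / 0.7414 = 3.906.
n = 3.906² + 3 = 15.26 + 3 = 18.3.
Round up.

n = 19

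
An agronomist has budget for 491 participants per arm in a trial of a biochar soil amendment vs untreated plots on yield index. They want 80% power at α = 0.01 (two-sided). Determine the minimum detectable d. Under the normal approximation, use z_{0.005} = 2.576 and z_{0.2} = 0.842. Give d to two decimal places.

For two independent groups of n = 491 each: d_min = (z_{α/2} + z_β)·√(2/n).
z-sum = 2.576 + 0.842 = 3.418.
d_min = 3.418 × √(2/491) = 3.418 × 0.0638 = 0.218.

d_min ≈ 0.22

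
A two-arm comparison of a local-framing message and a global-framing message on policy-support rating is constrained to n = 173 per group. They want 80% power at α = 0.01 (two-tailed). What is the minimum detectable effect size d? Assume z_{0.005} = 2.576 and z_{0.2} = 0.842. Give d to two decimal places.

d_min ≈ 0.37

For two independent groups of n = 173 each: d_min = (z_{α/2} + z_β)·√(2/n).
z-sum = 2.576 + 0.842 = 3.418.
d_min = 3.418 × √(2/173) = 3.418 × 0.1075 = 0.368.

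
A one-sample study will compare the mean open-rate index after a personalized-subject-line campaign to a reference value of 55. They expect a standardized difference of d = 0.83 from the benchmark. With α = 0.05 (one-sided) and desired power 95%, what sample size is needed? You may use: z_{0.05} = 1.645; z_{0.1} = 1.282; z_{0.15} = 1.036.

For a one-sample test: n = ((z_{α} + z_β) / d)².
z_{α} + z_β = 1.645 + 1.645 = 3.290.
n = (3.290 / 0.83)² = 3.964² = 15.71.
Round up.

n = 16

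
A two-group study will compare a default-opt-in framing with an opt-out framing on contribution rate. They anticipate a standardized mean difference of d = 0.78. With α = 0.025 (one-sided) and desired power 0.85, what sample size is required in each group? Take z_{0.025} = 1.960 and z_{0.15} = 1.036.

n = 30 per group

For two independent groups with equal n: n = 2·((z_{α} + z_β) / d)².
z_{α} + z_β = 1.960 + 1.036 = 2.996.
n = 2 × (2.996 / 0.78)² = 2 × 3.841² = 2 × 14.75 = 29.5.
Round up to the next whole participant.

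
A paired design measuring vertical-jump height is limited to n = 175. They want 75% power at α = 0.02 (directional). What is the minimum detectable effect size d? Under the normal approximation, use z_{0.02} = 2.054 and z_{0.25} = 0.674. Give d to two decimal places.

d_min ≈ 0.21

For a single sample (or paired design) of n = 175: d_min = (z_{α} + z_β)/√n.
z-sum = 2.054 + 0.674 = 2.728.
d_min = 2.728 / √175 = 2.728 / 13.229 = 0.206.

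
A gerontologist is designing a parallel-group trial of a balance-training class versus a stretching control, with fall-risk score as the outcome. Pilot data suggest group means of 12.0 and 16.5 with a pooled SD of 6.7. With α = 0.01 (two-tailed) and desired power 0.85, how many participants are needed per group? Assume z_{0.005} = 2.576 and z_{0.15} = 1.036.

n = 58 per group

Cohen's d = |M₁ − M₂| / SD_pooled = |12.0 − 16.5| / 6.7 = 4.5 / 6.7 = 0.672.
For two independent groups with equal n: n = 2·((z_{α/2} + z_β) / d)².
z_{α/2} + z_β = 2.576 + 1.036 = 3.612.
n = 2 × (3.612 / 0.672)² = 2 × 5.375² = 2 × 28.89 = 57.8.
Round up to the next whole participant.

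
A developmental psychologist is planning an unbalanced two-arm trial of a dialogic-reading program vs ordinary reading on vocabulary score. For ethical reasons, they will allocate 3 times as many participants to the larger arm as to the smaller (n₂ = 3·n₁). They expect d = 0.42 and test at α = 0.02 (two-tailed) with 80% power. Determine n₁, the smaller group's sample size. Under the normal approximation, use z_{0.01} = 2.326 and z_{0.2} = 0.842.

With allocation ratio k = n₂/n₁ = 3, Var(x̄₁−x̄₂) = σ²(1/n₁ + 1/(k·n₁)) = σ²·(k+1)/(k·n₁).
So n₁ = (1 + 1/k)·((z_{α/2} + z_β)/d)² = 1.333 × (3.168/0.42)².
n₁ = 1.333 × 56.89 = 75.9.
Round up: n₁ = 76, giving n₂ = 3 × 76 = 228.

n₁ = 76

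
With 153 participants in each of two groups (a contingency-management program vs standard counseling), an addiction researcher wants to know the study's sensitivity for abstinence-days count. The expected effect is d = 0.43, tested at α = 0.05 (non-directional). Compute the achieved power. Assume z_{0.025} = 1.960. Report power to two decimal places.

For two equal groups, power = Φ(d·√(n/2) − z_{α/2}).
d·√(n/2) = 0.43 × √(153/2) = 0.43 × 8.746 = 3.761.
z_β = 3.761 − 1.960 = 1.801.
Power = Φ(1.801) = 0.964.

power ≈ 0.96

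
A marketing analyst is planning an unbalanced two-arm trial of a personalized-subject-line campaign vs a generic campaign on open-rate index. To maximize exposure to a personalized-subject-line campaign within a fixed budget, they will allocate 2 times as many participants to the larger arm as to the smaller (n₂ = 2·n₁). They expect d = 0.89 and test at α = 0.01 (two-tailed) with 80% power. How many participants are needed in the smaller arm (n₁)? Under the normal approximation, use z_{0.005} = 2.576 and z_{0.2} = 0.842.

With allocation ratio k = n₂/n₁ = 2, Var(x̄₁−x̄₂) = σ²(1/n₁ + 1/(k·n₁)) = σ²·(k+1)/(k·n₁).
So n₁ = (1 + 1/k)·((z_{α/2} + z_β)/d)² = 1.500 × (3.418/0.89)².
n₁ = 1.500 × 14.75 = 22.1.
Round up: n₁ = 23, giving n₂ = 2 × 23 = 46.

n₁ = 23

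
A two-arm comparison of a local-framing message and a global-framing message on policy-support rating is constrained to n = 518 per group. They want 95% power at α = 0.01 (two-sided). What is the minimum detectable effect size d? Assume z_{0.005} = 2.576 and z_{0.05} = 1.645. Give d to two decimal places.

For two independent groups of n = 518 each: d_min = (z_{α/2} + z_β)·√(2/n).
z-sum = 2.576 + 1.645 = 4.221.
d_min = 4.221 × √(2/518) = 4.221 × 0.0621 = 0.262.

d_min ≈ 0.26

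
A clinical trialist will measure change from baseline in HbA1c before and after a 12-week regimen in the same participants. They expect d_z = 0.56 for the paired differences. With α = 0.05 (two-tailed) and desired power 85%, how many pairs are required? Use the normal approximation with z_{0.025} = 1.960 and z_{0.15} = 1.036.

For a paired (one-sample on differences) test: n = ((z_{α/2} + z_β) / d)².
z_{α/2} + z_β = 1.960 + 1.036 = 2.996.
n = (2.996 / 0.56)² = 5.350² = 28.62.
Round up.

n = 29 pairs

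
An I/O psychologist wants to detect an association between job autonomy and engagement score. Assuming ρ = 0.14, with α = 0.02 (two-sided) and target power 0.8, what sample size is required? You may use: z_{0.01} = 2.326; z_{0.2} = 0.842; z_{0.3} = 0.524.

n = 509

Fisher's z: C = ½·ln((1+r)/(1−r)) = ½·ln(1.3256) = 0.1409.
n = ((z_{α/2} + z_β)/C)² + 3.
(2.326 + 0.842) / 0.1409 = 3.168 / 0.1409 = 22.484.
n = 22.484² + 3 = 505.53 + 3 = 508.5.
Round up.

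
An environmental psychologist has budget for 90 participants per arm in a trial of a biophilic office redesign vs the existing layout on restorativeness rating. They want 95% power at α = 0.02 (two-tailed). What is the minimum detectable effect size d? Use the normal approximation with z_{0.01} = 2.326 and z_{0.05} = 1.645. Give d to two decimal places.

For two independent groups of n = 90 each: d_min = (z_{α/2} + z_β)·√(2/n).
z-sum = 2.326 + 1.645 = 3.971.
d_min = 3.971 × √(2/90) = 3.971 × 0.1491 = 0.592.

d_min ≈ 0.59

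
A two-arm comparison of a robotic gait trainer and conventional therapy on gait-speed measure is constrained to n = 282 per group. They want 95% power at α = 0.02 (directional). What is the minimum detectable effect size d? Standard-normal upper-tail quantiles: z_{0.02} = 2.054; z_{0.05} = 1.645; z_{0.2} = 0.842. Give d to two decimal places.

d_min ≈ 0.31

For two independent groups of n = 282 each: d_min = (z_{α} + z_β)·√(2/n).
z-sum = 2.054 + 1.645 = 3.699.
d_min = 3.699 × √(2/282) = 3.699 × 0.0842 = 0.312.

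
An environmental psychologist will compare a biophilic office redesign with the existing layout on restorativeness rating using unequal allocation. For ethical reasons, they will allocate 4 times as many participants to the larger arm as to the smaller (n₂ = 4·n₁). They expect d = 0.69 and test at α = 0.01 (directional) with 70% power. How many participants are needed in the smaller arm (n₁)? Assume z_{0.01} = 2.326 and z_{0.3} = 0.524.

With allocation ratio k = n₂/n₁ = 4, Var(x̄₁−x̄₂) = σ²(1/n₁ + 1/(k·n₁)) = σ²·(k+1)/(k·n₁).
So n₁ = (1 + 1/k)·((z_{α} + z_β)/d)² = 1.250 × (2.850/0.69)².
n₁ = 1.250 × 17.06 = 21.3.
Round up: n₁ = 22, giving n₂ = 4 × 22 = 88.

n₁ = 22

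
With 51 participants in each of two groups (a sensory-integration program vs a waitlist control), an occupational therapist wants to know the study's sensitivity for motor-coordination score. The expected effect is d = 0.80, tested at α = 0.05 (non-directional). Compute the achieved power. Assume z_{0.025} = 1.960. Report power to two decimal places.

For two equal groups, power = Φ(d·√(n/2) − z_{α/2}).
d·√(n/2) = 0.80 × √(51/2) = 0.80 × 5.050 = 4.040.
z_β = 4.040 − 1.960 = 2.080.
Power = Φ(2.080) = 0.981.

power ≈ 0.98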